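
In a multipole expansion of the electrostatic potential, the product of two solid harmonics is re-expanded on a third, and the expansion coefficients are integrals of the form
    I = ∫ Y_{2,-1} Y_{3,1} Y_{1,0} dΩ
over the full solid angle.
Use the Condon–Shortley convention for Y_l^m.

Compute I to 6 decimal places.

-0.233597

m-sum 0 ✓  L=6 even ✓  1≤1≤5 ✓
Π(2lᵢ+1) = 5×7×3 = 105
triangle coeff Δ(2,3,1) = 1/105
Σ_t [2,2]: t=2:+1/4 = 1/4
(3j)²=3/35 [(2 3 1; 0 0 0)], sign=-1
Σ_t [3,3]: t=3:−1/6 = -1/6
(3j)²=8/105 [(2 3 1; -1 1 0)], sign=+1
⇒ 4πI² = 24/35
I = (-1)√(24/35/(4π)) = -0.23359668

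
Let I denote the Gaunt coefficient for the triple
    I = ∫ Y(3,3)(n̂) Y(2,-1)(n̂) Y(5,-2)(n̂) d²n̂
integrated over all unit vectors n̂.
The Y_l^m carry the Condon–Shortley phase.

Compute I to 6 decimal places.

Rules hold: Σm=0, L=10 even, 1≤5≤5.
N = 7·5·11 = 385
Δ = 0!·6!·4!/11! = 1/2310
Racah Σ t=0..0: t=0:+1/144 = 1/144
⇒ 3j(3 2 5; 0 0 0)² = 10/231, sgn -1
Racah Σ t=0..0: t=0:+1/4320 = 1/4320
⇒ 3j(3 2 5; 3 -1 -2)² = 1/330, sgn -1
4πI² = N·(3j₀)²·(3jₘ)² = 5/99
I = +1·√(0.0505051/4π) = 0.06339609

0.063396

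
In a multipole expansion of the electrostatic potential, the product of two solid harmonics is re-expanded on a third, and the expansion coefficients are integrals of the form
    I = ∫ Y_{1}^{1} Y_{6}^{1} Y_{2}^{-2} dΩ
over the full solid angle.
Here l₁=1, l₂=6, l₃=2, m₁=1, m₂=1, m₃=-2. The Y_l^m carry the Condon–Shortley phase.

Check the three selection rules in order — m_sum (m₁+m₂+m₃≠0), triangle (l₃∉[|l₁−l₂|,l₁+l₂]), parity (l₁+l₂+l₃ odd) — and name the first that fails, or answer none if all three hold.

triangle

azimuthal sum: 1 + 1 − 2 = 0  ✓
5 ≤ 2 ≤ 7 (triangle on l)  ✗
L = 1 + 6 + 2 = 9 (odd)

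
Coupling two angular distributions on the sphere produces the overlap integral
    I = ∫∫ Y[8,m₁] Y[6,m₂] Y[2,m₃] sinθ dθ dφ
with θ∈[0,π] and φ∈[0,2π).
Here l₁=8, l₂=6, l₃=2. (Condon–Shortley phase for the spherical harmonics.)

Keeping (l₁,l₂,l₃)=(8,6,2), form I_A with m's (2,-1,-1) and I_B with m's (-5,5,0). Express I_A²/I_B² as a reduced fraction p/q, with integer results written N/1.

40/13

Same 8,6,2: normalisation and zero-m 3j drop out of the ratio.
A: Δ: 12! 4! 0! / 17! → 1/30940; sum: t=5:−1/3628800 = -1/3628800; 3j²(8 6 2; 2 -1 -1) = Δ·Π!·Σ² = 36/1547  (sign +1)
B: Δ: 12! 4! 0! / 17! → 1/30940; sum: t=11:−1/159667200 = -1/159667200; 3j²(8 6 2; -5 5 0) = Δ·Π!·Σ² = 9/1190  (sign -1)
I_A²/I_B² = (36/1547)/(9/1190) = 40/13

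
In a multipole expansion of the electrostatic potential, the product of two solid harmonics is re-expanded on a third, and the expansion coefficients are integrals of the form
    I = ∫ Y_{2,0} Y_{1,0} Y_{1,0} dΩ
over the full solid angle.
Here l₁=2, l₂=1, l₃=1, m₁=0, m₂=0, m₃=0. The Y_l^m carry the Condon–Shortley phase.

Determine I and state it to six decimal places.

0.252313

Checks pass: Σm=0; 4 even; l₃=1∈[1,3].
(2·2+1)(2·1+1)(2·1+1) = 45
Δ: 2! 2! 0! / 5! → 1/30
sum: t=1:−1/1 = -1/1
3j²(2 1 1; 0 0 0) = Δ·Π!·Σ² = 2/15  (sign +1)
(m-triple is (0,0,0) — same symbol as above.)
combine: 4πI² = 45·2/15·2/15 = 4/5
take √, sign +1: I = 0.25231325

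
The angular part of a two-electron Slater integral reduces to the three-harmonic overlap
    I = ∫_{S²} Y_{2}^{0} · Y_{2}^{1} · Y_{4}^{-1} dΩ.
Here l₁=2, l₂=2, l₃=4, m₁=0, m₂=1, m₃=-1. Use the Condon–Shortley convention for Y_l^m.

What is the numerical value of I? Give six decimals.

-0.220728

Checks pass: Σm=0; 8 even; l₃=4∈[0,4].
(2·2+1)(2·2+1)(2·4+1) = 225
Δ: 0! 4! 4! / 9! → 1/630
sum: t=0:+1/16 = 1/16
3j²(2 2 4; 0 0 0) = Δ·Π!·Σ² = 2/35  (sign +1)
sum: t=0:+1/24 = 1/24
3j²(2 2 4; 0 1 -1) = Δ·Π!·Σ² = 1/21  (sign -1)
combine: 4πI² = 225·2/35·1/21 = 30/49
take √, sign -1: I = -0.22072812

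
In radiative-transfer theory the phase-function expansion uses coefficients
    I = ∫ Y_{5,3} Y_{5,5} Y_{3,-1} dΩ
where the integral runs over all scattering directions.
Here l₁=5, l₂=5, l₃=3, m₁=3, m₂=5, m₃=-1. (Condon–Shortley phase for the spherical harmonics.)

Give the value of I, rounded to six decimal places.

0.000000

3 + 5 − 1 = 7 ≠ 0: azimuthal integral kills it; I = 0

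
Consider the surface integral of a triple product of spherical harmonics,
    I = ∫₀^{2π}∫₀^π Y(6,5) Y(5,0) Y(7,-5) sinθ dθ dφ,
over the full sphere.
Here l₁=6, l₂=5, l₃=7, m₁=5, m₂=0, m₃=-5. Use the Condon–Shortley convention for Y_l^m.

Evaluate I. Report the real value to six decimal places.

0.038107

Checks pass: Σm=0; 18 even; l₃=7∈[1,11].
(2·6+1)(2·5+1)(2·7+1) = 2145
Δ: 4! 8! 6! / 19! → 1/174594420
sum: t=0:+1/4147200 t=1:−1/207360 t=2:+1/82944 t=3:−1/207360 t=4:+1/4147200 = 1/345600
3j²(6 5 7; 0 0 0) = Δ·Π!·Σ² = 420/46189  (sign -1)
sum: t=0:+1/14515200 t=1:−1/11612160 = -1/58060800
3j²(6 5 7; 5 0 -5) = Δ·Π!·Σ² = 55/58786  (sign -1)
combine: 4πI² = 2145·420/46189·55/58786 = 24750/1356277
take √, sign +1: I = 0.03810733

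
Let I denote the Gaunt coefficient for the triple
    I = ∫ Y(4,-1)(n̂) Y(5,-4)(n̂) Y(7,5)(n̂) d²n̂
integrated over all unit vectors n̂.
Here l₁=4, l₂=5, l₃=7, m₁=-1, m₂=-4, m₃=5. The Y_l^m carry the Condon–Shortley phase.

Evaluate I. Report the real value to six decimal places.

0.077064

Checks pass: Σm=0; 16 even; l₃=7∈[1,9].
(2·4+1)(2·5+1)(2·7+1) = 1485
Δ: 2! 6! 8! / 17! → 1/6126120
sum: t=0:+1/69120 t=1:−1/20736 t=2:+1/69120 = -1/51840
3j²(4 5 7; 0 0 0) = Δ·Π!·Σ² = 280/21879  (sign +1)
sum: t=0:+1/1209600 t=1:−1/1935360 = 1/3225600
3j²(4 5 7; -1 -4 5) = Δ·Π!·Σ² = 243/61880  (sign +1)
combine: 4πI² = 1485·280/21879·243/61880 = 3645/48841
take √, sign +1: I = 0.07706400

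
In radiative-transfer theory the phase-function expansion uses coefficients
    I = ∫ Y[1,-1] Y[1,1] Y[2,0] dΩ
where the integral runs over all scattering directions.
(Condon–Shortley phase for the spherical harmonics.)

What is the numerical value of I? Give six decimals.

m-sum 0 ✓  L=4 even ✓  0≤2≤2 ✓
Π(2lᵢ+1) = 3×3×5 = 45
triangle coeff Δ(1,1,2) = 1/30
Σ_t [0,0]: t=0:+1/1 = 1/1
(3j)²=2/15 [(1 1 2; 0 0 0)], sign=+1
Σ_t [0,0]: t=0:+1/4 = 1/4
(3j)²=1/30 [(1 1 2; -1 1 0)], sign=+1
⇒ 4πI² = 1/5
I = (+1)√(1/5/(4π)) = 0.12615663

0.126157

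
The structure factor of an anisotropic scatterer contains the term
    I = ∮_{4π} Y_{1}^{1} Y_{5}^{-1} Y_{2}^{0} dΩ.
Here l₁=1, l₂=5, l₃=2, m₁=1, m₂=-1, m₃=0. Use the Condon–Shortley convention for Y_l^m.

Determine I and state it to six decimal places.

l₃=2 ∉ [4,6] — triangle fails ⇒ I = 0

0.000000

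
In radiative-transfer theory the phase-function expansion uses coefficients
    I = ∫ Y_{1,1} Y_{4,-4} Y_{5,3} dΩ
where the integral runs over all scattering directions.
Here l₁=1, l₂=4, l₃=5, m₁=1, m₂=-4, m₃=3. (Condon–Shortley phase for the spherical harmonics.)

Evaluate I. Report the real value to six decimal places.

-0.049106

Checks pass: Σm=0; 10 even; l₃=5∈[3,5].
(2·1+1)(2·4+1)(2·5+1) = 297
Δ: 0! 2! 8! / 11! → 1/495
sum: t=0:+1/576 = 1/576
3j²(1 4 5; 0 0 0) = Δ·Π!·Σ² = 5/99  (sign -1)
sum: t=0:+1/80640 = 1/80640
3j²(1 4 5; 1 -4 3) = Δ·Π!·Σ² = 1/495  (sign +1)
combine: 4πI² = 297·5/99·1/495 = 1/33
take √, sign -1: I = -0.04910640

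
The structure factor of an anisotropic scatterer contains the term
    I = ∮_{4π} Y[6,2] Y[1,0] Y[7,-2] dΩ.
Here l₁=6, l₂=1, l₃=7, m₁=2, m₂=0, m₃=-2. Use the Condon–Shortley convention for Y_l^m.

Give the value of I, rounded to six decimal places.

0.234717

Checks pass: Σm=0; 14 even; l₃=7∈[5,7].
(2·6+1)(2·1+1)(2·7+1) = 585
Δ: 0! 12! 2! / 15! → 1/1365
sum: t=0:+1/518400 = 1/518400
3j²(6 1 7; 0 0 0) = Δ·Π!·Σ² = 7/195  (sign -1)
sum: t=0:+1/967680 = 1/967680
3j²(6 1 7; 2 0 -2) = Δ·Π!·Σ² = 3/91  (sign -1)
combine: 4πI² = 585·7/195·3/91 = 9/13
take √, sign +1: I = 0.23471705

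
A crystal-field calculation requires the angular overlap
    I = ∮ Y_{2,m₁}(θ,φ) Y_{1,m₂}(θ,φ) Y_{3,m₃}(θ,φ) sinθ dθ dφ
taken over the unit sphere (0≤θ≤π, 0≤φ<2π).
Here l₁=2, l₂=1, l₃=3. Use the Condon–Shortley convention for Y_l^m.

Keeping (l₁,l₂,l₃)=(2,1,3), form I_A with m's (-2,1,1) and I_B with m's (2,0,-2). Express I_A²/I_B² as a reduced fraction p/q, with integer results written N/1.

1/5

Same 2,1,3: normalisation and zero-m 3j drop out of the ratio.
A: Δ: 0! 4! 2! / 7! → 1/105; sum: t=0:+1/48 = 1/48; 3j²(2 1 3; -2 1 1) = Δ·Π!·Σ² = 1/105  (sign +1)
B: Δ: 0! 4! 2! / 7! → 1/105; sum: t=0:+1/24 = 1/24; 3j²(2 1 3; 2 0 -2) = Δ·Π!·Σ² = 1/21  (sign -1)
I_A²/I_B² = (1/105)/(1/21) = 1/5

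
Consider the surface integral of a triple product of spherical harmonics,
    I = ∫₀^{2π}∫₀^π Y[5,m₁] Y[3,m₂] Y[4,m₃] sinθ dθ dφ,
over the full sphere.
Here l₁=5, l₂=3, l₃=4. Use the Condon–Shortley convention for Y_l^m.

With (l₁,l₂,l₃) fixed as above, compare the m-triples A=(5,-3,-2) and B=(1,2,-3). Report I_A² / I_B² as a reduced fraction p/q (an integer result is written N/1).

90/121

Shared (l₁,l₂,l₃)=(5,3,4): N and (l;000)² cancel in I_A²/I_B².
A: Δ = 4!·6!·2!/13! = 1/180180; Racah Σ t=0..0: t=0:+1/34560 = 1/34560; ⇒ 3j(5 3 4; 5 -3 -2)² = 5/286, sgn +1
B: Δ = 4!·6!·2!/13! = 1/180180; Racah Σ t=3..4: t=3:−1/1440 t=4:+1/17280 = -11/17280; ⇒ 3j(5 3 4; 1 2 -3)² = 11/468, sgn +1
I_A²/I_B² = (5/286)/(11/468) = 90/121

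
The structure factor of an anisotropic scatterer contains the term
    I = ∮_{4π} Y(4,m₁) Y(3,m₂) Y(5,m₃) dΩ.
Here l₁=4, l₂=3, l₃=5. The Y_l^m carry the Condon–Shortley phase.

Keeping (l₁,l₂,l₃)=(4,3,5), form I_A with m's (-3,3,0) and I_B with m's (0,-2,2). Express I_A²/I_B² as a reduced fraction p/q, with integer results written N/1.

9/4

l's match ⇒ only the (l;m) 3-j factors differ between A and B.
A: triangle coeff Δ(4,3,5) = 1/180180; Σ_t [2,2]: t=2:+1/5760 = 1/5760; (3j)²=5/572 [(4 3 5; -3 3 0)], sign=-1
B: triangle coeff Δ(4,3,5) = 1/180180; Σ_t [0,1]: t=0:+1/576 t=1:−1/864 = 1/1728; (3j)²=5/1287 [(4 3 5; 0 -2 2)], sign=-1
I_A²/I_B² = (5/572)/(5/1287) = 9/4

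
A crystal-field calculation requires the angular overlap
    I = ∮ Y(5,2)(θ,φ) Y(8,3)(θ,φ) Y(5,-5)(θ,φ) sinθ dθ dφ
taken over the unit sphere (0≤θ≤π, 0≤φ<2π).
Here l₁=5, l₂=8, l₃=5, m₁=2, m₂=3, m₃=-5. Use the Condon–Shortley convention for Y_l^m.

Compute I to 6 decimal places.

0.085072

Rules hold: Σm=0, L=18 even, 3≤5≤13.
N = 11·17·11 = 2057
Δ = 8!·2!·8!/19! = 1/37413090
Racah Σ t=3..5: t=3:−1/1036800 t=4:+1/331776 t=5:−1/1036800 = 1/921600
⇒ 3j(5 8 5; 0 0 0)² = 490/46189, sgn -1
Racah Σ t=3..3: t=3:−1/58060800 = -1/58060800
⇒ 3j(5 8 5; 2 3 -5)² = 35/8398, sgn -1
4πI² = N·(3j₀)²·(3jₘ)² = 94325/1037153
I = +1·√(0.0909461/4π) = 0.08507208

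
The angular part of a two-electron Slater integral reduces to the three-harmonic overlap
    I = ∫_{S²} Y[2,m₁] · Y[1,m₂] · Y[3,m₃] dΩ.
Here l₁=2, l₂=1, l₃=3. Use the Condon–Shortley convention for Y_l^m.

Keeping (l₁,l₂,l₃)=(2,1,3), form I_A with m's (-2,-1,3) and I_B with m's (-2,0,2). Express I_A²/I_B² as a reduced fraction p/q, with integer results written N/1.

3/1

l's match ⇒ only the (l;m) 3-j factors differ between A and B.
A: triangle coeff Δ(2,1,3) = 1/105; Σ_t [0,0]: t=0:+1/48 = 1/48; (3j)²=1/7 [(2 1 3; -2 -1 3)], sign=+1
B: triangle coeff Δ(2,1,3) = 1/105; Σ_t [0,0]: t=0:+1/24 = 1/24; (3j)²=1/21 [(2 1 3; -2 0 2)], sign=-1
I_A²/I_B² = (1/7)/(1/21) = 3/1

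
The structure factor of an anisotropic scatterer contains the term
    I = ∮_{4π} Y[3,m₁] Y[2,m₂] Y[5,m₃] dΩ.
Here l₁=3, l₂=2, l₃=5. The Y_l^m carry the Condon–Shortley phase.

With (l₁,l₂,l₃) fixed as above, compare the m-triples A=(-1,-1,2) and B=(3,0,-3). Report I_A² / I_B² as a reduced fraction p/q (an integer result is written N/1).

15/4

l's match ⇒ only the (l;m) 3-j factors differ between A and B.
A: triangle coeff Δ(3,2,5) = 1/2310; Σ_t [0,0]: t=0:+1/288 = 1/288; (3j)²=1/22 [(3 2 5; -1 -1 2)], sign=-1
B: triangle coeff Δ(3,2,5) = 1/2310; Σ_t [0,0]: t=0:+1/2880 = 1/2880; (3j)²=2/165 [(3 2 5; 3 0 -3)], sign=+1
I_A²/I_B² = (1/22)/(2/165) = 15/4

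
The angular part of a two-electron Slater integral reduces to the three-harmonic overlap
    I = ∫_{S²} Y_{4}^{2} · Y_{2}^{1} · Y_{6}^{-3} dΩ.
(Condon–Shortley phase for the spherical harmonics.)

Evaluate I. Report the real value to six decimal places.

m-sum 0 ✓  L=12 even ✓  2≤6≤6 ✓
Π(2lᵢ+1) = 9×5×13 = 585
triangle coeff Δ(4,2,6) = 1/6435
Σ_t [0,0]: t=0:+1/2304 = 1/2304
(3j)²=5/143 [(4 2 6; 0 0 0)], sign=+1
Σ_t [0,0]: t=0:+1/8640 = 1/8640
(3j)²=28/715 [(4 2 6; 2 1 -3)], sign=-1
⇒ 4πI² = 1260/1573
I = (-1)√(1260/1573/(4π)) = -0.25247360

-0.252474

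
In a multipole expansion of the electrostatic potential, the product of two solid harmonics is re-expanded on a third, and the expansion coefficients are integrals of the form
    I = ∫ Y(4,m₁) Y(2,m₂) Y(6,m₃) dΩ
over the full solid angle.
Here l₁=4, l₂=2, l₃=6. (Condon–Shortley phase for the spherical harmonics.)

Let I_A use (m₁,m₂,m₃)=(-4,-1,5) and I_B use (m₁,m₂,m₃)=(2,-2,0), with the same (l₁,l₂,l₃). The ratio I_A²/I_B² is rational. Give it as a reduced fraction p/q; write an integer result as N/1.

11/1

Same 4,2,6: normalisation and zero-m 3j drop out of the ratio.
A: Δ: 0! 8! 4! / 13! → 1/6435; sum: t=0:+1/241920 = 1/241920; 3j²(4 2 6; -4 -1 5) = Δ·Π!·Σ² = 1/39  (sign -1)
B: Δ: 0! 8! 4! / 13! → 1/6435; sum: t=0:+1/34560 = 1/34560; 3j²(4 2 6; 2 -2 0) = Δ·Π!·Σ² = 1/429  (sign +1)
I_A²/I_B² = (1/39)/(1/429) = 11/1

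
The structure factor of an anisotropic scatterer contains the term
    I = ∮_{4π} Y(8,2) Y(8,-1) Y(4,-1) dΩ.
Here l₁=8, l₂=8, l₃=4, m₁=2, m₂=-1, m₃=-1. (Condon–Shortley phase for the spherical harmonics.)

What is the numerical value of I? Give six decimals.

0.089739

Checks pass: Σm=0; 20 even; l₃=4∈[0,16].
(2·8+1)(2·8+1)(2·4+1) = 2601
Δ: 12! 4! 4! / 21! → 1/185175900
sum: t=4:+1/557383680 t=5:−1/21772800 t=6:+1/8294400 t=7:−1/21772800 t=8:+1/557383680 = 1/30965760
3j²(8 8 4; 0 0 0) = Δ·Π!·Σ² = 36/4199  (sign +1)
sum: t=3:−1/313528320 t=4:+1/23224320 t=5:−1/14515200 t=6:+1/74649600 = -7/447897600
3j²(8 8 4; 2 -1 -1) = Δ·Π!·Σ² = 343/75582  (sign +1)
combine: 4πI² = 2601·36/4199·343/75582 = 6174/61009
take √, sign +1: I = 0.08973904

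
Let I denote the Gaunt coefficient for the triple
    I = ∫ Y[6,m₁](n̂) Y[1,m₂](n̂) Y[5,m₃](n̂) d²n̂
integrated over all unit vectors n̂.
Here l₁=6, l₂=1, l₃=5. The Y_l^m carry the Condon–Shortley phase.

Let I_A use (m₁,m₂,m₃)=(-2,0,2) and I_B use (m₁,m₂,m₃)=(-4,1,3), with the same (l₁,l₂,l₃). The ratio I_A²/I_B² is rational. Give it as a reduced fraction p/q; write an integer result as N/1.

32/45

Same 6,1,5: normalisation and zero-m 3j drop out of the ratio.
A: Δ: 2! 10! 0! / 13! → 1/858; sum: t=1:−1/30240 = -1/30240; 3j²(6 1 5; -2 0 2) = Δ·Π!·Σ² = 16/429  (sign +1)
B: Δ: 2! 10! 0! / 13! → 1/858; sum: t=2:+1/161280 = 1/161280; 3j²(6 1 5; -4 1 3) = Δ·Π!·Σ² = 15/286  (sign +1)
I_A²/I_B² = (16/429)/(15/286) = 32/45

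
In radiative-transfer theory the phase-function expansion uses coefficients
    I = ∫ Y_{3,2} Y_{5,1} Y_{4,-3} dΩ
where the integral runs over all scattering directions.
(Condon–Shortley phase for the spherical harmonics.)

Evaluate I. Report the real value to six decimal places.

m-sum 0 ✓  L=12 even ✓  2≤4≤8 ✓
Π(2lᵢ+1) = 7×11×9 = 693
triangle coeff Δ(3,5,4) = 1/180180
Σ_t [1,3]: t=1:−1/576 t=2:+1/144 t=3:−1/576 = 1/288
(3j)²=20/1001 [(3 5 4; 0 0 0)], sign=+1
Σ_t [0,1]: t=0:+1/17280 t=1:−1/1440 = -11/17280
(3j)²=11/468 [(3 5 4; 2 1 -3)], sign=+1
⇒ 4πI² = 55/169
I = (+1)√(55/169/(4π)) = 0.16092854

0.160929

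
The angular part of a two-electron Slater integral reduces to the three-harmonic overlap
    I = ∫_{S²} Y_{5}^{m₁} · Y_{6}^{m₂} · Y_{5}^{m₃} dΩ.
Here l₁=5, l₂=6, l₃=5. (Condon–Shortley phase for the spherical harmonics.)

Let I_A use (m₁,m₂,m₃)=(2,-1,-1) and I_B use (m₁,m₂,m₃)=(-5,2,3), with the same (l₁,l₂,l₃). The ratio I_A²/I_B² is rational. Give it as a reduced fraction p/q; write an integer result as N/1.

Same 5,6,5: normalisation and zero-m 3j drop out of the ratio.
A: Δ: 6! 4! 6! / 17! → 1/28588560; sum: t=0:+1/518400 t=1:−1/23040 t=2:+1/10368 t=3:−1/41472 = 1/32400; 3j²(5 6 5; 2 -1 -1) = Δ·Π!·Σ² = 128/12155  (sign +1)
B: Δ: 6! 4! 6! / 17! → 1/28588560; sum: t=6:+1/829440 = 1/829440; 3j²(5 6 5; -5 2 3) = Δ·Π!·Σ² = 35/2431  (sign +1)
I_A²/I_B² = (128/12155)/(35/2431) = 128/175

128/175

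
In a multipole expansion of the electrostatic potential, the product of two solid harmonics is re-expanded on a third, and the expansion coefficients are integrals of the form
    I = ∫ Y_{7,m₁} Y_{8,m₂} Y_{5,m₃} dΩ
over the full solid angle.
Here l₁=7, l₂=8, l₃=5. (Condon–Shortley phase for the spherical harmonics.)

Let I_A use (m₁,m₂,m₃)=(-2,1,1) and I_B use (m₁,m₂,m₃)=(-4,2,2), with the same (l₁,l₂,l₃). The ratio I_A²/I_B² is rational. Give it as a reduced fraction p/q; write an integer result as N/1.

Shared (l₁,l₂,l₃)=(7,8,5): N and (l;000)² cancel in I_A²/I_B².
A: Δ = 10!·4!·6!/21! = 1/814773960; Racah Σ t=5..9: t=5:−1/16588800 t=6:+1/3732480 t=7:−1/5806080 t=8:+1/58060800 t=9:−1/6270566400 = 47/895795200; ⇒ 3j(7 8 5; -2 1 1)² = 15463/3325608, sgn +1
B: Δ = 10!·4!·6!/21! = 1/814773960; Racah Σ t=7..10: t=7:−1/26127360 t=8:+1/23224320 t=9:−1/174182400 t=10:+1/15676416000 = -1/1119744000; ⇒ 3j(7 8 5; -4 2 2)² = 7/377910, sgn +1
I_A²/I_B² = (15463/3325608)/(7/377910) = 11045/44

11045/44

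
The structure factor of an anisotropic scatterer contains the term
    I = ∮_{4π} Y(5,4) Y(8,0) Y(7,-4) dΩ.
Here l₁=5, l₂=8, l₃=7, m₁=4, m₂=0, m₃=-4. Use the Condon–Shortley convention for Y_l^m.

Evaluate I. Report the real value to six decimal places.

0.149578

Checks pass: Σm=0; 20 even; l₃=7∈[3,13].
(2·5+1)(2·8+1)(2·7+1) = 2805
Δ: 6! 4! 10! / 21! → 1/814773960
sum: t=1:−1/87091200 t=2:+1/4976640 t=3:−1/2073600 t=4:+1/4976640 t=5:−1/87091200 = -1/9676800
3j²(5 8 7; 0 0 0) = Δ·Π!·Σ² = 360/46189  (sign +1)
sum: t=0:+1/348364800 t=1:−1/87091200 = -1/116121600
3j²(5 8 7; 4 0 -4) = Δ·Π!·Σ² = 54/4199  (sign +1)
combine: 4πI² = 2805·360/46189·54/4199 = 291600/1037153
take √, sign +1: I = 0.14957789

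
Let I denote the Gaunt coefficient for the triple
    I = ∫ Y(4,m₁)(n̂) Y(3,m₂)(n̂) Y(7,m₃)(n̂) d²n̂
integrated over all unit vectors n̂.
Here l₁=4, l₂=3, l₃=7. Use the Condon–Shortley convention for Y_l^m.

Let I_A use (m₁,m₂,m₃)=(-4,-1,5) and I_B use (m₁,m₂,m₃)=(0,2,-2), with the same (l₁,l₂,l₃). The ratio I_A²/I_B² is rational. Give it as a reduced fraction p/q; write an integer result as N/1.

11/14

Same 4,3,7: normalisation and zero-m 3j drop out of the ratio.
A: Δ: 0! 8! 6! / 15! → 1/45045; sum: t=0:+1/1935360 = 1/1935360; 3j²(4 3 7; -4 -1 5) = Δ·Π!·Σ² = 1/91  (sign +1)
B: Δ: 0! 8! 6! / 15! → 1/45045; sum: t=0:+1/69120 = 1/69120; 3j²(4 3 7; 0 2 -2) = Δ·Π!·Σ² = 2/143  (sign -1)
I_A²/I_B² = (1/91)/(2/143) = 11/14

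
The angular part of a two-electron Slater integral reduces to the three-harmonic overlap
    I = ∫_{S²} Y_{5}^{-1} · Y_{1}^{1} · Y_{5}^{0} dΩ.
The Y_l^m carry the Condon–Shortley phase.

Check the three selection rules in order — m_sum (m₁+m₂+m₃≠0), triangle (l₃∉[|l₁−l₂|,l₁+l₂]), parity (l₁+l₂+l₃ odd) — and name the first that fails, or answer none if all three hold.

azimuthal sum: -1 + 1 + 0 = 0  ✓
4 ≤ 5 ≤ 6 (triangle on l)  ✓
L = 5 + 1 + 5 = 11 (odd)  ✗

parity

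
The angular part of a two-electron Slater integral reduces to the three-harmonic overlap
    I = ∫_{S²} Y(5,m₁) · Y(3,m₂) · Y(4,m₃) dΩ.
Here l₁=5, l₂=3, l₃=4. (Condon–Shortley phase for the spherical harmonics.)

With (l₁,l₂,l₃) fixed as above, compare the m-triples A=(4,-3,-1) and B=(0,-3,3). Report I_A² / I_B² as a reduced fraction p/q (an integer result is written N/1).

18/5

l's match ⇒ only the (l;m) 3-j factors differ between A and B.
A: triangle coeff Δ(5,3,4) = 1/180180; Σ_t [0,0]: t=0:+1/5760 = 1/5760; (3j)²=9/286 [(5 3 4; 4 -3 -1)], sign=-1
B: triangle coeff Δ(5,3,4) = 1/180180; Σ_t [0,0]: t=0:+1/5760 = 1/5760; (3j)²=5/572 [(5 3 4; 0 -3 3)], sign=-1
I_A²/I_B² = (9/286)/(5/572) = 18/5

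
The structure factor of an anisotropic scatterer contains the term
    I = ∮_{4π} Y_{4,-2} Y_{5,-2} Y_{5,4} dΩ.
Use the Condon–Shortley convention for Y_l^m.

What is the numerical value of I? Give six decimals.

Checks pass: Σm=0; 14 even; l₃=5∈[1,9].
(2·4+1)(2·5+1)(2·5+1) = 1089
Δ: 4! 4! 6! / 15! → 1/3153150
sum: t=0:+1/69120 t=1:−1/1728 t=2:+1/576 t=3:−1/1728 t=4:+1/69120 = 7/11520
3j²(4 5 5; 0 0 0) = Δ·Π!·Σ² = 2/143  (sign -1)
sum: t=2:+1/11520 t=3:−1/25920 = 1/20736
3j²(4 5 5; -2 -2 4) = Δ·Π!·Σ² = 5/429  (sign -1)
combine: 4πI² = 1089·2/143·5/429 = 30/169
take √, sign +1: I = 0.11885360

0.118854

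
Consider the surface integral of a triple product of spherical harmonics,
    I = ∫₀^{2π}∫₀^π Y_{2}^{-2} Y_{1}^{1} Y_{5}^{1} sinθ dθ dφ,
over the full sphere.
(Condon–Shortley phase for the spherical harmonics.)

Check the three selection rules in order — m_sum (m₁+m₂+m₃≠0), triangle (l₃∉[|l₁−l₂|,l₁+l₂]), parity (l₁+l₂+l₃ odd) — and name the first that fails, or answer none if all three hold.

m₁+m₂+m₃ = -2 + 1 + 1 = 0  ✓
triangle: |2−1|=1 ≤ l₃=5 ≤ 2+1=3  ✗
parity: l₁+l₂+l₃ = 8 is even

triangle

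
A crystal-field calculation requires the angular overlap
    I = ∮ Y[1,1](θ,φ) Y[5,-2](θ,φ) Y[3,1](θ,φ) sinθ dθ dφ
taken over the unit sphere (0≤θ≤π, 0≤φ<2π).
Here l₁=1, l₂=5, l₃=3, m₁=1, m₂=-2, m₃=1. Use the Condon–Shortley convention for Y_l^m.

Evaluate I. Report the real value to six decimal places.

0.000000

l₃=3 ∉ [4,6] — triangle fails ⇒ I = 0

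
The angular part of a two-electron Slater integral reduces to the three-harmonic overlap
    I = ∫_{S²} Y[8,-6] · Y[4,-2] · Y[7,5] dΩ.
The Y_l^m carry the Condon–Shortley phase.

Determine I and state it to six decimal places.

-6 − 2 + 5 = -3 ≠ 0: azimuthal integral kills it; I = 0

0.000000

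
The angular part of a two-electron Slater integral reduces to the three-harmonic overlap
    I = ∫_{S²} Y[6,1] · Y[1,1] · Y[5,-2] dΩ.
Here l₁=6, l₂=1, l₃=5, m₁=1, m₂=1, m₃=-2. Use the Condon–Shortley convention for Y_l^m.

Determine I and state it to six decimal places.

-0.129207

Checks pass: Σm=0; 12 even; l₃=5∈[5,7].
(2·6+1)(2·1+1)(2·5+1) = 429
Δ: 2! 10! 0! / 13! → 1/858
sum: t=1:−1/14400 = -1/14400
3j²(6 1 5; 0 0 0) = Δ·Π!·Σ² = 6/143  (sign +1)
sum: t=2:+1/60480 = 1/60480
3j²(6 1 5; 1 1 -2) = Δ·Π!·Σ² = 5/429  (sign -1)
combine: 4πI² = 429·6/143·5/429 = 30/143
take √, sign -1: I = -0.12920749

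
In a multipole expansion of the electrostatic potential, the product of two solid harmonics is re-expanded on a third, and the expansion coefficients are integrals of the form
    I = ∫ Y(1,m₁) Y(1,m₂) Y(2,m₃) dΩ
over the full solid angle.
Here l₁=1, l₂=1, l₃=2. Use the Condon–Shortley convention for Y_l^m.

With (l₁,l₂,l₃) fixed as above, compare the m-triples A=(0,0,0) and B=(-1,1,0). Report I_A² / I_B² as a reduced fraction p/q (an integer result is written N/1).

l's match ⇒ only the (l;m) 3-j factors differ between A and B.
A: triangle coeff Δ(1,1,2) = 1/30; Σ_t [0,0]: t=0:+1/1 = 1/1; (3j)²=2/15 [(1 1 2; 0 0 0)], sign=+1
B: triangle coeff Δ(1,1,2) = 1/30; Σ_t [0,0]: t=0:+1/4 = 1/4; (3j)²=1/30 [(1 1 2; -1 1 0)], sign=+1
I_A²/I_B² = (2/15)/(1/30) = 4/1

4/1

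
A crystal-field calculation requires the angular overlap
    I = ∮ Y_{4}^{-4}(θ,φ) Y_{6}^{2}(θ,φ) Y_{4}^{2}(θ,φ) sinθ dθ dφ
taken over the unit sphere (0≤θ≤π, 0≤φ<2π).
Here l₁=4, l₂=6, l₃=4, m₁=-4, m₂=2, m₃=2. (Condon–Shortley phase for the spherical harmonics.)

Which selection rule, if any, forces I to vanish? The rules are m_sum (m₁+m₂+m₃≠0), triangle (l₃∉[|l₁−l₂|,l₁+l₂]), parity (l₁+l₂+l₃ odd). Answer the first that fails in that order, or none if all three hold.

azimuthal sum: -4 + 2 + 2 = 0  ✓
2 ≤ 4 ≤ 10 (triangle on l)  ✓
L = 4 + 6 + 4 = 14 (even)  ✓

none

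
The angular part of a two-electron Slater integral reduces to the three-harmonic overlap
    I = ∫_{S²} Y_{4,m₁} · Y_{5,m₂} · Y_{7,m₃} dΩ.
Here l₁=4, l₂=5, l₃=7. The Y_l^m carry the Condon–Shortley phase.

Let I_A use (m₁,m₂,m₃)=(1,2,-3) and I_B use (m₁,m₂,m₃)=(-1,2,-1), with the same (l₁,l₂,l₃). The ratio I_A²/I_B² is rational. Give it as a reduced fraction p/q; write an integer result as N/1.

Same 4,5,7: normalisation and zero-m 3j drop out of the ratio.
A: Δ: 2! 6! 8! / 17! → 1/6126120; sum: t=0:+1/362880 t=1:−1/69120 t=2:+1/172800 = -43/7257600; 3j²(4 5 7; 1 2 -3) = Δ·Π!·Σ² = 1849/170170  (sign -1)
B: Δ: 2! 6! 8! / 17! → 1/6126120; sum: t=0:+1/1209600 t=1:−1/69120 t=2:+1/51840 = 41/7257600; 3j²(4 5 7; -1 2 -1) = Δ·Π!·Σ² = 1681/510510  (sign +1)
I_A²/I_B² = (1849/170170)/(1681/510510) = 5547/1681

5547/1681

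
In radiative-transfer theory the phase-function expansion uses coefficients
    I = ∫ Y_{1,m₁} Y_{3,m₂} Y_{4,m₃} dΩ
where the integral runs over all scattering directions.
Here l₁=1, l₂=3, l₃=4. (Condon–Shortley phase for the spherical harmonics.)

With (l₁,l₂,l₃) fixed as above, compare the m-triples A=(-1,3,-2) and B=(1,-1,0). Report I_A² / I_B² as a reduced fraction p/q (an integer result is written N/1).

l's match ⇒ only the (l;m) 3-j factors differ between A and B.
A: triangle coeff Δ(1,3,4) = 1/252; Σ_t [0,0]: t=0:+1/1440 = 1/1440; (3j)²=1/252 [(1 3 4; -1 3 -2)], sign=+1
B: triangle coeff Δ(1,3,4) = 1/252; Σ_t [0,0]: t=0:+1/96 = 1/96; (3j)²=1/42 [(1 3 4; 1 -1 0)], sign=+1
I_A²/I_B² = (1/252)/(1/42) = 1/6

1/6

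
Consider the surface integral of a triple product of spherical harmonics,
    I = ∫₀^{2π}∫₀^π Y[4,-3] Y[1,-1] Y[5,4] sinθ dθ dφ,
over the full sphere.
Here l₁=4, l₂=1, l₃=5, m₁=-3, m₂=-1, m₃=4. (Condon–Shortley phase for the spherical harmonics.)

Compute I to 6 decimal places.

Checks pass: Σm=0; 10 even; l₃=5∈[3,5].
(2·4+1)(2·1+1)(2·5+1) = 297
Δ: 0! 8! 2! / 11! → 1/495
sum: t=0:+1/576 = 1/576
3j²(4 1 5; 0 0 0) = Δ·Π!·Σ² = 5/99  (sign -1)
sum: t=0:+1/10080 = 1/10080
3j²(4 1 5; -3 -1 4) = Δ·Π!·Σ² = 4/55  (sign -1)
combine: 4πI² = 297·5/99·4/55 = 12/11
take √, sign +1: I = 0.29463840

0.294638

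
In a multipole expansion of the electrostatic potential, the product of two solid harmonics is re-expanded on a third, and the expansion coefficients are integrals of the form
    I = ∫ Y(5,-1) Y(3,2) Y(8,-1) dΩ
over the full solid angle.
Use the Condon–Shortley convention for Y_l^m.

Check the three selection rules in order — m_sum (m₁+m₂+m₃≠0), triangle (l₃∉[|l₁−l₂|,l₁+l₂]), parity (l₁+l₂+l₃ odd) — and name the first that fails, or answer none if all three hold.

none

Σmᵢ = 0  ✓
l₃∈[|l₁−l₂|,l₁+l₂]=[2,8], have l₃=8  ✓
Σlᵢ = 16 ⇒ even  ✓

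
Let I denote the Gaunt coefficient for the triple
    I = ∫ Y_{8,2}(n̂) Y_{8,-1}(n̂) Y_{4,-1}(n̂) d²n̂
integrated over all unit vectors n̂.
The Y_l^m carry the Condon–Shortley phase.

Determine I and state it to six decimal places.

Rules hold: Σm=0, L=20 even, 0≤4≤16.
N = 17·17·9 = 2601
Δ = 12!·4!·4!/21! = 1/185175900
Racah Σ t=4..8: t=4:+1/557383680 t=5:−1/21772800 t=6:+1/8294400 t=7:−1/21772800 t=8:+1/557383680 = 1/30965760
⇒ 3j(8 8 4; 0 0 0)² = 36/4199, sgn +1
Racah Σ t=3..6: t=3:−1/313528320 t=4:+1/23224320 t=5:−1/14515200 t=6:+1/74649600 = -7/447897600
⇒ 3j(8 8 4; 2 -1 -1)² = 343/75582, sgn +1
4πI² = N·(3j₀)²·(3jₘ)² = 6174/61009
I = +1·√(0.101198/4π) = 0.08973904

0.089739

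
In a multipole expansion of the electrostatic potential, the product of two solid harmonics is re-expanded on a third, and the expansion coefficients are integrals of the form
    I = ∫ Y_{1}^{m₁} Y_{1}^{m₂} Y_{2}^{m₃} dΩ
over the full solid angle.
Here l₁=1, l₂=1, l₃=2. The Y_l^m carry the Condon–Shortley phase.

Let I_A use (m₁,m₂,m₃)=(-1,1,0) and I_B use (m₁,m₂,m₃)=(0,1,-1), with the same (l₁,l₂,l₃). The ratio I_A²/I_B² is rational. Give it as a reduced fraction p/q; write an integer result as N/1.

1/3

Same 1,1,2: normalisation and zero-m 3j drop out of the ratio.
A: Δ: 0! 2! 2! / 5! → 1/30; sum: t=0:+1/4 = 1/4; 3j²(1 1 2; -1 1 0) = Δ·Π!·Σ² = 1/30  (sign +1)
B: Δ: 0! 2! 2! / 5! → 1/30; sum: t=0:+1/2 = 1/2; 3j²(1 1 2; 0 1 -1) = Δ·Π!·Σ² = 1/10  (sign -1)
I_A²/I_B² = (1/30)/(1/10) = 1/3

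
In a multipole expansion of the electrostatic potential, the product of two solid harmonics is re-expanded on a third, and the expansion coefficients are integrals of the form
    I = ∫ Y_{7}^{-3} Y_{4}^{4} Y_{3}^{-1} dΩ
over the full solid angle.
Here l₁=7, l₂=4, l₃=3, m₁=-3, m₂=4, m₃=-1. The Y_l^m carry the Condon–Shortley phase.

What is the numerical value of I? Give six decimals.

Checks pass: Σm=0; 14 even; l₃=3∈[3,11].
(2·7+1)(2·4+1)(2·3+1) = 945
Δ: 8! 6! 0! / 15! → 1/45045
sum: t=4:+1/20736 = 1/20736
3j²(7 4 3; 0 0 0) = Δ·Π!·Σ² = 35/1287  (sign -1)
sum: t=8:+1/1935360 = 1/1935360
3j²(7 4 3; -3 4 -1) = Δ·Π!·Σ² = 1/1001  (sign +1)
combine: 4πI² = 945·35/1287·1/1001 = 525/20449
take √, sign -1: I = -0.04520003

-0.045200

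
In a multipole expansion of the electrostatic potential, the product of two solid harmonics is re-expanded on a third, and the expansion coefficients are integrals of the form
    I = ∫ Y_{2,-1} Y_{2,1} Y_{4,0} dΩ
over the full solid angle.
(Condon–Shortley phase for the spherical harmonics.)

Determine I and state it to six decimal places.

Rules hold: Σm=0, L=8 even, 0≤4≤4.
N = 5·5·9 = 225
Δ = 0!·4!·4!/9! = 1/630
Racah Σ t=0..0: t=0:+1/16 = 1/16
⇒ 3j(2 2 4; 0 0 0)² = 2/35, sgn +1
Racah Σ t=0..0: t=0:+1/36 = 1/36
⇒ 3j(2 2 4; -1 1 0)² = 8/315, sgn +1
4πI² = N·(3j₀)²·(3jₘ)² = 16/49
I = +1·√(0.326531/4π) = 0.16119702

0.161197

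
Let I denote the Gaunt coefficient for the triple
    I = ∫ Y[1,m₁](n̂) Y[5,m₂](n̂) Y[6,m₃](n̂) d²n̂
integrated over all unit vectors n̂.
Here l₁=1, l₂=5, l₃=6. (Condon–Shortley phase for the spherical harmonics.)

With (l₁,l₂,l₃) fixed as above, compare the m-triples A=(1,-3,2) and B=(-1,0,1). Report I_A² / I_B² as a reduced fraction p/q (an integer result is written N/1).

Shared (l₁,l₂,l₃)=(1,5,6): N and (l;000)² cancel in I_A²/I_B².
A: Δ = 0!·2!·10!/13! = 1/858; Racah Σ t=0..0: t=0:+1/161280 = 1/161280; ⇒ 3j(1 5 6; 1 -3 2)² = 1/143, sgn +1
B: Δ = 0!·2!·10!/13! = 1/858; Racah Σ t=0..0: t=0:+1/28800 = 1/28800; ⇒ 3j(1 5 6; -1 0 1)² = 7/286, sgn -1
I_A²/I_B² = (1/143)/(7/286) = 2/7

2/7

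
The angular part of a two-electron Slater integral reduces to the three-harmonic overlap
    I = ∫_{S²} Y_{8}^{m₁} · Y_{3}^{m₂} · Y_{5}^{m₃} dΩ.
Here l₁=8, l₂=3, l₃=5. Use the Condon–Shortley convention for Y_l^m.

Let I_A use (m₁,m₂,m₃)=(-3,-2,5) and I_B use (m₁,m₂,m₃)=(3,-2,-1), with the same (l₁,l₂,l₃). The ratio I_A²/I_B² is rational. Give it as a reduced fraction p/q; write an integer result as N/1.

1/210

Shared (l₁,l₂,l₃)=(8,3,5): N and (l;000)² cancel in I_A²/I_B².
A: Δ = 6!·10!·0!/17! = 1/136136; Racah Σ t=1..1: t=1:−1/435456000 = -1/435456000; ⇒ 3j(8 3 5; -3 -2 5)² = 1/12376, sgn -1
B: Δ = 6!·10!·0!/17! = 1/136136; Racah Σ t=1..1: t=1:−1/2073600 = -1/2073600; ⇒ 3j(8 3 5; 3 -2 -1)² = 15/884, sgn -1
I_A²/I_B² = (1/12376)/(15/884) = 1/210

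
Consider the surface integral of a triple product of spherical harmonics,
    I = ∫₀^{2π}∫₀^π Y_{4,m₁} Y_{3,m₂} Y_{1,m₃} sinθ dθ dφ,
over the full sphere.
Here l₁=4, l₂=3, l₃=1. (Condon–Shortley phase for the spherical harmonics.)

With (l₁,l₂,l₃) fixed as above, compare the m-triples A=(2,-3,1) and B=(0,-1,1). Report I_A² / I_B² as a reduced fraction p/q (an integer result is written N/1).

l's match ⇒ only the (l;m) 3-j factors differ between A and B.
A: triangle coeff Δ(4,3,1) = 1/252; Σ_t [0,0]: t=0:+1/1440 = 1/1440; (3j)²=1/252 [(4 3 1; 2 -3 1)], sign=+1
B: triangle coeff Δ(4,3,1) = 1/252; Σ_t [2,2]: t=2:+1/96 = 1/96; (3j)²=1/42 [(4 3 1; 0 -1 1)], sign=+1
I_A²/I_B² = (1/252)/(1/42) = 1/6

1/6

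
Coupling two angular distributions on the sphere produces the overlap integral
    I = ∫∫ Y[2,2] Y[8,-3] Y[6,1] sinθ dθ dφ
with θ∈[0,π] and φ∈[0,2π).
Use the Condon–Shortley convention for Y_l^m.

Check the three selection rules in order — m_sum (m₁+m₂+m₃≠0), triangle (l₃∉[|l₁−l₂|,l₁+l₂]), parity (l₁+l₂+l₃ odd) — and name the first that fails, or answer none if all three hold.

Σmᵢ = 0  ✓
l₃∈[|l₁−l₂|,l₁+l₂]=[6,10], have l₃=6  ✓
Σlᵢ = 16 ⇒ even  ✓

none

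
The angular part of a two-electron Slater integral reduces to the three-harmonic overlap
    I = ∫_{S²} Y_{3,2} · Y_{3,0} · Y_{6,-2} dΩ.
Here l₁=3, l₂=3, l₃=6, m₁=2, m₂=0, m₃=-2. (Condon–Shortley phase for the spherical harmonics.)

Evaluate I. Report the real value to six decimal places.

m-sum 0 ✓  L=12 even ✓  0≤6≤6 ✓
Π(2lᵢ+1) = 7×7×13 = 637
triangle coeff Δ(3,3,6) = 1/12012
Σ_t [0,0]: t=0:+1/1296 = 1/1296
(3j)²=100/3003 [(3 3 6; 0 0 0)], sign=+1
Σ_t [0,0]: t=0:+1/4320 = 1/4320
(3j)²=8/429 [(3 3 6; 2 0 -2)], sign=+1
⇒ 4πI² = 5600/14157
I = (+1)√(5600/14157/(4π)) = 0.17742036

0.177420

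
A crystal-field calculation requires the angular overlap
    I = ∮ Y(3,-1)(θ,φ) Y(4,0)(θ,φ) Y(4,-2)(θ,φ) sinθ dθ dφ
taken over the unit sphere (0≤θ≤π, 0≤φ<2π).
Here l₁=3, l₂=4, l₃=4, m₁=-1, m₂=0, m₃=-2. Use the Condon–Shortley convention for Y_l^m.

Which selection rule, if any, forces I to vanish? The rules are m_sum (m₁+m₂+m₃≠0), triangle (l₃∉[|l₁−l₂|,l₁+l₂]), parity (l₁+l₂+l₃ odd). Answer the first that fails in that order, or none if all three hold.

m_sum

azimuthal sum: -1 + 0 − 2 = -3  ✗
1 ≤ 4 ≤ 7 (triangle on l)
L = 3 + 4 + 4 = 11 (odd)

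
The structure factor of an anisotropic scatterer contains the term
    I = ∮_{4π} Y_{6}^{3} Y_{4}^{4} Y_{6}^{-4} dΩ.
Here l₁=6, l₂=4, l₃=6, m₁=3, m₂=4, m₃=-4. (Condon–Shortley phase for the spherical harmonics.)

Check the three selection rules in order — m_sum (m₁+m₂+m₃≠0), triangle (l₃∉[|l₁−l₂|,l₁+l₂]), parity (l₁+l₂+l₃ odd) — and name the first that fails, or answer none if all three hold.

m₁+m₂+m₃ = 3 + 4 − 4 = 3  ✗
triangle: |6−4|=2 ≤ l₃=6 ≤ 6+4=10
parity: l₁+l₂+l₃ = 16 is even

m_sum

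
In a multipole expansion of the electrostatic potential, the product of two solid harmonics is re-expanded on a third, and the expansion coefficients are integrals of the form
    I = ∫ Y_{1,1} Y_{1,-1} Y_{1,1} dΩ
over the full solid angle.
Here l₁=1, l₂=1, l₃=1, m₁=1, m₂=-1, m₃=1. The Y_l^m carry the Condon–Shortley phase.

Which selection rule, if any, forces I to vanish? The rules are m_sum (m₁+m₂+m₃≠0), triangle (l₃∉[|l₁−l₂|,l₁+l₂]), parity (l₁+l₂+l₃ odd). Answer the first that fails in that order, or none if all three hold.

m_sum

Σmᵢ = 1  ✗
l₃∈[|l₁−l₂|,l₁+l₂]=[0,2], have l₃=1
Σlᵢ = 3 ⇒ odd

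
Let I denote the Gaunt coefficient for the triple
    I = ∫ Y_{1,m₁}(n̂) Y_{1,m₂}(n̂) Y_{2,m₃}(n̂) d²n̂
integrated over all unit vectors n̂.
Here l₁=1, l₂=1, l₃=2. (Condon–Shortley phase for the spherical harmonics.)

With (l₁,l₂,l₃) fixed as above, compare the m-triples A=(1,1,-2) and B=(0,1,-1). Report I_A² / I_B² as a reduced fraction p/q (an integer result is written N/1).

l's match ⇒ only the (l;m) 3-j factors differ between A and B.
A: triangle coeff Δ(1,1,2) = 1/30; Σ_t [0,0]: t=0:+1/4 = 1/4; (3j)²=1/5 [(1 1 2; 1 1 -2)], sign=+1
B: triangle coeff Δ(1,1,2) = 1/30; Σ_t [0,0]: t=0:+1/2 = 1/2; (3j)²=1/10 [(1 1 2; 0 1 -1)], sign=-1
I_A²/I_B² = (1/5)/(1/10) = 2/1

2/1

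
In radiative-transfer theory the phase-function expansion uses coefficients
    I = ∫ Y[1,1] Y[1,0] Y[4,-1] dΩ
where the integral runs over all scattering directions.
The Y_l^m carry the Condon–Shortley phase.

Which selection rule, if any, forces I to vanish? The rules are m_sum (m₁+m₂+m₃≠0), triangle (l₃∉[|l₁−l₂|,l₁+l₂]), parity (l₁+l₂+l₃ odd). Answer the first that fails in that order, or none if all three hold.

azimuthal sum: 1 + 0 − 1 = 0  ✓
0 ≤ 4 ≤ 2 (triangle on l)  ✗
L = 1 + 1 + 4 = 6 (even)

triangle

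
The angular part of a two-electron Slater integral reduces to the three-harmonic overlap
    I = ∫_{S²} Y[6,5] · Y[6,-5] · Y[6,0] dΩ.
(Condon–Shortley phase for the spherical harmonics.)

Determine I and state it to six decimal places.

Rules hold: Σm=0, L=18 even, 0≤6≤12.
N = 13·13·13 = 2197
Δ = 6!·6!·6!/19! = 1/325909584
Racah Σ t=0..6: t=0:+1/373248000 t=1:−1/1728000 t=2:+1/110592 t=3:−1/46656 t=4:+1/110592 t=5:−1/1728000 t=6:+1/373248000 = -7/1555200
⇒ 3j(6 6 6; 0 0 0)² = 400/46189, sgn -1
Racah Σ t=0..1: t=0:+1/10368000 t=1:−1/62208000 = 1/12441600
⇒ 3j(6 6 6; 5 -5 0)² = 275/16796, sgn +1
4πI² = N·(3j₀)²·(3jₘ)² = 32500/104329
I = -1·√(0.311515/4π) = -0.15744694

-0.157447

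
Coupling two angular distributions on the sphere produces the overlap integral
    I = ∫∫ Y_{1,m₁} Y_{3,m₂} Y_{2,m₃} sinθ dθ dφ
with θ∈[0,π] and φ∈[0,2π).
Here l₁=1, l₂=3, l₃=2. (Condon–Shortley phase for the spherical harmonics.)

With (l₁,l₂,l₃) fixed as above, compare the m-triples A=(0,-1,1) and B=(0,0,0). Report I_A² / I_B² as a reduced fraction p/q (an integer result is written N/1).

Shared (l₁,l₂,l₃)=(1,3,2): N and (l;000)² cancel in I_A²/I_B².
A: Δ = 2!·0!·4!/7! = 1/105; Racah Σ t=1..1: t=1:−1/6 = -1/6; ⇒ 3j(1 3 2; 0 -1 1)² = 8/105, sgn +1
B: Δ = 2!·0!·4!/7! = 1/105; Racah Σ t=1..1: t=1:−1/4 = -1/4; ⇒ 3j(1 3 2; 0 0 0)² = 3/35, sgn -1
I_A²/I_B² = (8/105)/(3/35) = 8/9

8/9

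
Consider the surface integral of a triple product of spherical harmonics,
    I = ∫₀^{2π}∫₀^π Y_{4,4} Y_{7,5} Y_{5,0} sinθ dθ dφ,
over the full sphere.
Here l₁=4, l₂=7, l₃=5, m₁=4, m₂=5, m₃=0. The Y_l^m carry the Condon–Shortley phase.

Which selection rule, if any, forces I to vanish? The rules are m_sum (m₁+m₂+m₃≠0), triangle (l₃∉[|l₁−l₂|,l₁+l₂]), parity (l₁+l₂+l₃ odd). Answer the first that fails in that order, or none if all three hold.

Σmᵢ = 9  ✗
l₃∈[|l₁−l₂|,l₁+l₂]=[3,11], have l₃=5
Σlᵢ = 16 ⇒ even

m_sum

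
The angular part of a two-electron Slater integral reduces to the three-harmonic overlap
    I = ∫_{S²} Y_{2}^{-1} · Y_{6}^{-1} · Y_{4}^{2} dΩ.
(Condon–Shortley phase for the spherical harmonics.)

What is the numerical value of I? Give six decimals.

-0.133065

m-sum 0 ✓  L=12 even ✓  4≤4≤8 ✓
Π(2lᵢ+1) = 5×13×9 = 585
triangle coeff Δ(2,6,4) = 1/6435
Σ_t [2,2]: t=2:+1/2304 = 1/2304
(3j)²=5/143 [(2 6 4; 0 0 0)], sign=+1
Σ_t [3,3]: t=3:−1/8640 = -1/8640
(3j)²=14/1287 [(2 6 4; -1 -1 2)], sign=-1
⇒ 4πI² = 350/1573
I = (-1)√(350/1573/(4π)) = -0.13306527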